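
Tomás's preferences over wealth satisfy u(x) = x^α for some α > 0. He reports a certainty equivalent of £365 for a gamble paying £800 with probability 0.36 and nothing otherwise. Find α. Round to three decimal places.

α ≈ 1.302

EU(lottery) = 0.36·800^α + 0.64·0 = 0.36·800^α.
Indifference: 365^α = 0.36·800^α, so (365/800)^α = 0.36.
Take logs: α = ln 0.36 / ln(365/800) ≈ 1.30194.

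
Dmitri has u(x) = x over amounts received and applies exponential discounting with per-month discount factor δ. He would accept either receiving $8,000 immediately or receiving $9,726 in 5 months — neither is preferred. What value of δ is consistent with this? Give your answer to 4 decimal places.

δ ≈ 0.9617

Equating discounted utilities: u(8000) = δ^5·u(9726) ⇒ δ^5 = u(8000)/u(9726).
With u(x) = x: δ^5 = 8000/9726 = 0.82254.
Hence δ = (0.82254)^(1/5) = 0.961681.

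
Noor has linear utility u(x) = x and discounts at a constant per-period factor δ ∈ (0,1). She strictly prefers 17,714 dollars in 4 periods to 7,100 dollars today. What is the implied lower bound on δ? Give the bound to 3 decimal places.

δ > 0.796

Comparing present values: 7100 < δ^4·17714.
Dividing by 17714: δ^4 > 0.40081. Both sides are positive, so the 4th root keeps the direction.
δ > (7100/17714)^(1/4) ≈ 0.796.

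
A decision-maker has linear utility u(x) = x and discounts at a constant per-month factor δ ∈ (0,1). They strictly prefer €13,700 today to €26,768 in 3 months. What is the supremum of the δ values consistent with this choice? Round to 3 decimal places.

δ < 0.800

The preference means 13700 > δ^3·26768.
So δ^3 < 13700/26768 = 0.51181; taking the cube root of both positive sides preserves the inequality.
δ < 0.51181^(1/3) = 0.800.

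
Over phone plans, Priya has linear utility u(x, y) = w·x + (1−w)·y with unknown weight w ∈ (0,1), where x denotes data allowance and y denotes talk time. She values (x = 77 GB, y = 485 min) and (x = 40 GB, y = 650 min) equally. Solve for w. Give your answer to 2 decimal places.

Equating utilities: w·77 + (1−w)·485 = w·40 + (1−w)·650.
w·(77−40) = (1−w)·(650−485), i.e. w·37 = (1−w)·165.
The marginal rate of substitution is 165/37, so w = 165/(37+165) = 0.82.

w = 0.82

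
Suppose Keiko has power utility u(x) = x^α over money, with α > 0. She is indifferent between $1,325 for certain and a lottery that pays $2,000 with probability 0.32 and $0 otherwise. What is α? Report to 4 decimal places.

Since u(0) = 0, the lottery's EU is 0.32·2000^α.
Equating: 1325^α = 0.32·2000^α, i.e. 0.6625^α = 0.32.
α = ln(0.32) / ln(1325/2000) = -1.1394343/-0.4117347 ≈ 2.7674.

α ≈ 2.7674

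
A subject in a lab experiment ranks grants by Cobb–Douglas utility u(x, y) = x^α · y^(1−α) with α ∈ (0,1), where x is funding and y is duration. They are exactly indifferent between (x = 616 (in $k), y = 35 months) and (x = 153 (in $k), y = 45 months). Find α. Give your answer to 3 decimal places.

Set the two utilities equal: 616^α·35^(1−α) = 153^α·45^(1−α).
Rearrange to (616/153)^α = (45/35)^(1−α) and take logs: α·1.392809 = (1−α)·0.251314.
Thus α·(1.644123) = 0.251314, so α = 0.251314/1.644123 ≈ 0.153.

α ≈ 0.153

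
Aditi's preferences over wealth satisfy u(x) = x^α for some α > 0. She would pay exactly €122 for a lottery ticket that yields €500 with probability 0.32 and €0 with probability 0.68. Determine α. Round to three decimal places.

EU(lottery) = 0.32·500^α + 0.68·0 = 0.32·500^α.
Setting u(122) equal to that: 122^α = 0.32·500^α ⇒ (122/500)^α = 0.32.
Take logs: α = ln 0.32 / ln(122/500) ≈ 0.80777.

α ≈ 0.808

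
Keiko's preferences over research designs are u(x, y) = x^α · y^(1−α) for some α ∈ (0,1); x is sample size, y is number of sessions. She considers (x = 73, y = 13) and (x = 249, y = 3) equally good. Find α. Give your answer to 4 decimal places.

The Cobb–Douglas utilities coincide, so 73^α·13^(1−α) = 249^α·3^(1−α).
(73/249)^α = (3/13)^(1−α); take logs: α·ln(73/249) = (1−α)·ln(3/13), i.e. α·-1.2269935 = (1−α)·-1.4663371.
Thus α·(-2.6933306) = -1.4663371, so α = -1.4663371/-2.6933306 ≈ 0.5444.

α ≈ 0.5444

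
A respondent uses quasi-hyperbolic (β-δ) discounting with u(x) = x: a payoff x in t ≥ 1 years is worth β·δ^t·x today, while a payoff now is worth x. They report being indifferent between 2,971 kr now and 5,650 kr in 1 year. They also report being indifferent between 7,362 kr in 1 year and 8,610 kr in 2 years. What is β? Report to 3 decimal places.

β ≈ 0.615

From the later pair, β·δ^1·7362 = β·δ^2·8610; dividing through, δ = 7362/8610 = 0.85505.
Now use the now-vs-future pair: 2971 = β·δ·5650 gives β = 2971/(0.85505·5650) ≈ 0.615.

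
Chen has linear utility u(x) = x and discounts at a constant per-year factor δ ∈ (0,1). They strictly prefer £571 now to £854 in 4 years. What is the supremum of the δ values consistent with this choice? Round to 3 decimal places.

Under u(x) = x this choice says 571 > δ^4·854.
Hence δ^4 < 571/854 = 0.66862, and x ↦ x^(1/4) is increasing on (0,∞).
δ < (571/854)^(1/4) ≈ 0.904.

δ < 0.904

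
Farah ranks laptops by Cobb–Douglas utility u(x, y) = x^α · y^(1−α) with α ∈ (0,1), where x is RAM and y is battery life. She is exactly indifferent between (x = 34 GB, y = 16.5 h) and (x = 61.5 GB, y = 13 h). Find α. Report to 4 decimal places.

Set the two utilities equal: 34^α·16.5^(1−α) = 61.5^α·13^(1−α).
(34/61.5)^α = (13/16.5)^(1−α); take logs: α·ln(34/61.5) = (1−α)·ln(13/16.5), i.e. α·-0.5926767 = (1−α)·-0.2384110.
With A = -0.5926767 and B = -0.2384110: α·A = (1−α)·B, so α = B/(A+B) = -0.2384110/-0.8310877 ≈ 0.2869.

α ≈ 0.2869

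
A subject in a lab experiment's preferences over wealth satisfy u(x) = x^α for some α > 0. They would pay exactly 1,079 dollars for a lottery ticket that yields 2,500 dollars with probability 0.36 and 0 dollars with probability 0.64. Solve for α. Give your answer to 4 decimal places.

Since u(0) = 0, the lottery's EU is 0.36·2500^α.
Equating: 1079^α = 0.36·2500^α, i.e. 0.4316^α = 0.36.
Taking logs: α·ln(1079/2500) = ln(0.36), so α = -1.0216512 / -0.8402560 ≈ 1.2159.

α ≈ 1.2159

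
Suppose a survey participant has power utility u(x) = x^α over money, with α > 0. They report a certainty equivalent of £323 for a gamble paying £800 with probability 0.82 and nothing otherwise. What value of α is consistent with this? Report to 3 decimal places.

EU(lottery) = 0.82·800^α + 0.18·0 = 0.82·800^α.
Equating: 323^α = 0.82·800^α, i.e. 0.4037^α = 0.82.
Take logs: α = ln 0.82 / ln(323/800) ≈ 0.21881.

α ≈ 0.219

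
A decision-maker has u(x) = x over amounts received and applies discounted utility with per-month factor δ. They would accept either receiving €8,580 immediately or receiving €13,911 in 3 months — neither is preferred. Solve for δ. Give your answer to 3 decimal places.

The payoff in 3 months is discounted by δ^3, so u(8580) = δ^3·u(13911) and δ^3 = u(8580)/u(13911).
With u(x) = x: δ^3 = 8580/13911 = 0.61678.
Hence δ = (0.61678)^(1/3) = 0.85122.

δ ≈ 0.851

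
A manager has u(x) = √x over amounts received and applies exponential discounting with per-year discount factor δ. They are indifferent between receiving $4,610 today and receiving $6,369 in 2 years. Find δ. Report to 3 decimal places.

δ ≈ 0.922

The payoff in 2 years is discounted by δ^2, so u(4610) = δ^2·u(6369) and δ^2 = u(4610)/u(6369).
With u(x) = √x: δ^2 = √4610/√6369 = √(4610/6369) = 0.85078.
Taking the square root: δ = 0.85078^(1/2) ≈ 0.922.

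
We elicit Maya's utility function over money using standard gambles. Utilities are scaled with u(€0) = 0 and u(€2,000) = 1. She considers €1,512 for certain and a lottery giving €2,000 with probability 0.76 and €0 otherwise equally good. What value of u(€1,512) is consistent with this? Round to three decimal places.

0.760

u(€1,512) equals the lottery's expected utility: 0.76·1 + 0.24·0 = 0.76.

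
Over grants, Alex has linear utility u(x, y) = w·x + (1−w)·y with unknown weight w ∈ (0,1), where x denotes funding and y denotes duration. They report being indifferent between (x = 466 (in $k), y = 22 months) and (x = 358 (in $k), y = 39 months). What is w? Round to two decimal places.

Indifference: w·466 + (1−w)·22 = w·358 + (1−w)·39.
Collecting terms: w·108 = (1−w)·17.
So w/(1−w) = 17/108 = 0.1574, giving w = 17/(108+17) = 0.14.

w = 0.14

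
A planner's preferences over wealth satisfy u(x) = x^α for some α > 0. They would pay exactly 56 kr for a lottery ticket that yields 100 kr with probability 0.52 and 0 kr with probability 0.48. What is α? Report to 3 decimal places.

α ≈ 1.128

The lottery's expected utility is 0.52·u(100) + 0.48·u(0) = 0.52·100^α (since u(0) = 0 for α > 0).
Equating: 56^α = 0.52·100^α, i.e. 0.5600^α = 0.52.
Taking logs: α·ln(56/100) = ln(0.52), so α = -0.653926 / -0.579818 ≈ 1.128.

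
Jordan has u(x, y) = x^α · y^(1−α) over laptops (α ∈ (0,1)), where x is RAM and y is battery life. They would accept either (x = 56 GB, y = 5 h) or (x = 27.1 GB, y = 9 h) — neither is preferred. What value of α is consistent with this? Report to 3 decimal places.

Set the two utilities equal: 56^α·5^(1−α) = 27.1^α·9^(1−α).
Rearrange to (56/27.1)^α = (9/5)^(1−α) and take logs: α·0.725818 = (1−α)·0.587787.
So α/(1−α) = (0.587787)/(0.725818) = 0.809827, and α = 0.809827/1.809827 ≈ 0.447.

α ≈ 0.447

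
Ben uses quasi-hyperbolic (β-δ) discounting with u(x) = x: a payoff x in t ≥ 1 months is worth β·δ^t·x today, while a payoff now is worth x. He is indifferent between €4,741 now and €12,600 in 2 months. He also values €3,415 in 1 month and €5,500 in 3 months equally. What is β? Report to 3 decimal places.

From the later pair, β·δ^1·3415 = β·δ^3·5500; dividing through, δ^2 = 3415/5500 = 0.62091, so δ = 0.78798.
Substituting δ into 4741 = β·δ^2·12600: β = 4741/(7823.455) ≈ 0.606.

β ≈ 0.606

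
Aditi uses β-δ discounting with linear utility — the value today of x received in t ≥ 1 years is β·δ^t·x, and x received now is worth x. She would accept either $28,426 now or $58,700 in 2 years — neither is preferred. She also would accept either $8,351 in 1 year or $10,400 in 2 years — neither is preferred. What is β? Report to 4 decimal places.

Both payoffs in the second observation are in the future, so β drops out: δ^1·8351 = δ^2·10400 ⇒ δ = 8351/10400 = 0.80298.
Substituting δ into 28426 = β·δ^2·58700: β = 28426/(37848.475) ≈ 0.7510.

β ≈ 0.7510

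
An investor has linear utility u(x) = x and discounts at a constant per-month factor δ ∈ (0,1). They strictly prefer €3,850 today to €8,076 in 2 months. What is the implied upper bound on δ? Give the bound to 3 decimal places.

δ < 0.690

Comparing present values: 3850 > δ^2·8076.
So δ^2 < 3850/8076 = 0.47672; taking the square root of both positive sides preserves the inequality.
δ < 0.47672^(1/2) = 0.690.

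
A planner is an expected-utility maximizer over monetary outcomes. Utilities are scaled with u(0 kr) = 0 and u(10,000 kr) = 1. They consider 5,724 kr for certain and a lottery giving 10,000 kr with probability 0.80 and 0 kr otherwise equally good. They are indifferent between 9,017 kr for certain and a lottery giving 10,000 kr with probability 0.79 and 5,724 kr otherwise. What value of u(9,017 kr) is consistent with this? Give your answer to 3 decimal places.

0.958

First, u(5,724 kr) = 0.80·u(10,000 kr) + 0.20·u(0 kr) = 0.80.
The second indifference gives u(9,017 kr) = 0.79·u(10,000 kr) + 0.21·u(5,724 kr) = 0.79·1.00 + 0.21·0.80 = 0.9580.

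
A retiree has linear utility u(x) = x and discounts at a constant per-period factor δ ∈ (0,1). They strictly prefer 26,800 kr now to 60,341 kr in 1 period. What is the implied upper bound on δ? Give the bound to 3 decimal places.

δ < 0.444

Comparing present values: 26800 > δ·60341.
Dividing through by 60341 gives δ < 0.44414.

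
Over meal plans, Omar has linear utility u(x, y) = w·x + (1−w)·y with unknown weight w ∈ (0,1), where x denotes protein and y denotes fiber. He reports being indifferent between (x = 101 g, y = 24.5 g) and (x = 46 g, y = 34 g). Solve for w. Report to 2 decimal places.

u(101,24.5) = u(46,34) means w·101 + (1−w)·24.5 = w·46 + (1−w)·34.
Collecting terms: w·55 = (1−w)·9.5.
Hence w = 9.5/(55+9.5) = 9.5/64.5 = 0.15.

w = 0.15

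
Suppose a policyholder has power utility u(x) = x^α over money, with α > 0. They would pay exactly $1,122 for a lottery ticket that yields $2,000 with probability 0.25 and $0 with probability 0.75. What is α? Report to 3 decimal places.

α ≈ 2.398

EU(lottery) = 0.25·2000^α + 0.75·0 = 0.25·2000^α.
Indifference: 1122^α = 0.25·2000^α, so (1122/2000)^α = 0.25.
α = ln(0.25) / ln(1122/2000) = -1.386294/-0.578034 ≈ 2.398.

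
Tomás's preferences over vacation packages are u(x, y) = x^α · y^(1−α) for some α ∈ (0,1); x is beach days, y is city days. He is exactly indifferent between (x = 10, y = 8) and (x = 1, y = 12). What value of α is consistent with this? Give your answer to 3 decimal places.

The Cobb–Douglas utilities coincide, so 10^α·8^(1−α) = 1^α·12^(1−α).
Taking logs: α·ln 10 + (1−α)·ln 8 = α·ln 1 + (1−α)·ln 12, i.e. α·2.302585 = (1−α)·0.405465.
Thus α·(2.708050) = 0.405465, so α = 0.405465/2.708050 ≈ 0.150.

α ≈ 0.150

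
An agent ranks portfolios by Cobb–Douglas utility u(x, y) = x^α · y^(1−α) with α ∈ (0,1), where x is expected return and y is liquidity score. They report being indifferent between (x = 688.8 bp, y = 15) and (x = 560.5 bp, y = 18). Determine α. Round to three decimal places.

α ≈ 0.469

The Cobb–Douglas utilities coincide, so 688.8^α·15^(1−α) = 560.5^α·18^(1−α).
Rearrange to (688.8/560.5)^α = (18/15)^(1−α) and take logs: α·0.206122 = (1−α)·0.182322.
With A = 0.206122 and B = 0.182322: α·A = (1−α)·B, so α = B/(A+B) = 0.182322/0.388444 ≈ 0.469.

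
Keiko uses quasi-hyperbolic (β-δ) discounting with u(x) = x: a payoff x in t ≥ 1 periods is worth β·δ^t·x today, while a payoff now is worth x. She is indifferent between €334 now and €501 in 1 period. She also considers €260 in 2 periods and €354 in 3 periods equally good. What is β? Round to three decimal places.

Both payoffs in the second observation are in the future, so β drops out: δ^2·260 = δ^3·354 ⇒ δ = 260/354 = 0.73446.
Now use the now-vs-future pair: 334 = β·δ·501 gives β = 334/(0.73446·501) ≈ 0.908.

β ≈ 0.908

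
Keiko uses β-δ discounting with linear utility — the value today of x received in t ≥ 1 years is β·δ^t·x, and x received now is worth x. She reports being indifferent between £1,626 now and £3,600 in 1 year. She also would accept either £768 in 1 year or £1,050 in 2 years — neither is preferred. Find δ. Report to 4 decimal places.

The second indifference involves only future payoffs, so β cancels: β·δ^1·768 = β·δ^2·1050, giving δ = 768/1050 = 0.73143.

δ ≈ 0.7314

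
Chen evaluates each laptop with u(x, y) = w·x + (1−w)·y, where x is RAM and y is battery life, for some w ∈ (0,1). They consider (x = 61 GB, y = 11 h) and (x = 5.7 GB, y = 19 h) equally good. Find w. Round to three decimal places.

w = 0.126

u(61,11) = u(5.7,19) means w·61 + (1−w)·11 = w·5.7 + (1−w)·19.
w·(61−5.7) = (1−w)·(19−11), i.e. w·55.3 = (1−w)·8.
The marginal rate of substitution is 8/55.3, so w = 8/(55.3+8) = 0.126.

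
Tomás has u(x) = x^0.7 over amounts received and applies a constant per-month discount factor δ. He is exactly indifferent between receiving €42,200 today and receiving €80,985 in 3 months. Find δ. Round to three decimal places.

Indifference means u(42200) = δ^3 · u(80985), so δ^3 = u(42200)/u(80985).
With u(x) = x^0.7: δ^3 = 42200^0.7/80985^0.7 = (42200/80985)^0.7 = 0.63363.
Taking the cube root: δ = 0.63363^(1/3) ≈ 0.859.

δ ≈ 0.859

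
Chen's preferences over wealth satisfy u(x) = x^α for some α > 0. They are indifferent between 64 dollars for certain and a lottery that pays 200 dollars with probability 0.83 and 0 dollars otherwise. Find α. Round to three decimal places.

EU(lottery) = 0.83·200^α + 0.17·0 = 0.83·200^α.
Indifference: 64^α = 0.83·200^α, so (64/200)^α = 0.83.
Taking logs: α·ln(64/200) = ln(0.83), so α = -0.186330 / -1.139434 ≈ 0.164.

α ≈ 0.164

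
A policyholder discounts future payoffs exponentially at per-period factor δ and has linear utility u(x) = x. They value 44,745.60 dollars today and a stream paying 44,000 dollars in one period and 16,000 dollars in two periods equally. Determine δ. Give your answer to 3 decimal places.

Present value of the stream is 44000·δ + 16000·δ². Indifference gives 44000δ + 16000δ² = 44745.60.
That is, 16000δ² + 44000δ − 44745.60 = 0, a quadratic in δ.
δ = (−44000 + √(44000² + 4·16000·44745.60)) / (2·16000) = (−44000 + √4799718400.00) / 32000 ≈ 0.790.

δ ≈ 0.790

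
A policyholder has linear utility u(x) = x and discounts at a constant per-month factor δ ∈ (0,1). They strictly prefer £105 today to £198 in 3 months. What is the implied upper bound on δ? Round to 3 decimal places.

δ < 0.809

Comparing present values: 105 > δ^3·198.
Dividing by 198: δ^3 < 0.53030. Both sides are positive, so the cube root keeps the direction.
δ < 0.53030^(1/3) = 0.809.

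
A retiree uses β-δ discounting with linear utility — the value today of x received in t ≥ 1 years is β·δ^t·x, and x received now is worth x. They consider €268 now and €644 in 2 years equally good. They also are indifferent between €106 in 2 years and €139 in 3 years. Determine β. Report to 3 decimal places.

β ≈ 0.716

From the later pair, β·δ^2·106 = β·δ^3·139; dividing through, δ = 106/139 = 0.76259.
The first indifference: 268 = β·δ^2·644, so β = 268/(δ^2·644) = 268/(0.58154·644) ≈ 0.716.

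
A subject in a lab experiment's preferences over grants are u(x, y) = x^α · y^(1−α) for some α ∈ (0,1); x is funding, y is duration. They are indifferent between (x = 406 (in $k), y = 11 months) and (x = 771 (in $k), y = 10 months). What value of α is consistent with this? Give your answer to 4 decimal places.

α ≈ 0.1294

The Cobb–Douglas utilities coincide, so 406^α·11^(1−α) = 771^α·10^(1−α).
Rearrange to (406/771)^α = (10/11)^(1−α) and take logs: α·-0.6413352 = (1−α)·-0.0953102.
With A = -0.6413352 and B = -0.0953102: α·A = (1−α)·B, so α = B/(A+B) = -0.0953102/-0.7366454 ≈ 0.1294.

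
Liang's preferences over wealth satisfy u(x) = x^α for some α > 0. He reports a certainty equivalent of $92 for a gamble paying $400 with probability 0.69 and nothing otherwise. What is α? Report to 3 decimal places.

EU(lottery) = 0.69·400^α + 0.31·0 = 0.69·400^α.
Setting u(92) equal to that: 92^α = 0.69·400^α ⇒ (92/400)^α = 0.69.
α = ln(0.69) / ln(92/400) = -0.371064/-1.469676 ≈ 0.252.

α ≈ 0.252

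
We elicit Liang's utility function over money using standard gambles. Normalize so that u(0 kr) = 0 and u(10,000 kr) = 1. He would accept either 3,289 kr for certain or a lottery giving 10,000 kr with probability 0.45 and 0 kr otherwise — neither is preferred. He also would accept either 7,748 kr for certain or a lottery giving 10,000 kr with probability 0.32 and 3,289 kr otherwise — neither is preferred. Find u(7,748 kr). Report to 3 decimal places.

0.626

The first gamble pins u(3,289 kr): it must equal 0.45·1 + 0.55·0 = 0.45.
The second indifference gives u(7,748 kr) = 0.32·u(10,000 kr) + 0.68·u(3,289 kr) = 0.32·1.00 + 0.68·0.45 = 0.6260.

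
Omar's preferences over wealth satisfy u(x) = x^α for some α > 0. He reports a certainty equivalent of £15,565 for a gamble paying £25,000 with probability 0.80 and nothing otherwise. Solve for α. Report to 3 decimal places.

Since u(0) = 0, the lottery's EU is 0.80·25000^α.
Setting u(15565) equal to that: 15565^α = 0.80·25000^α ⇒ (15565/25000)^α = 0.80.
Taking logs: α·ln(15565/25000) = ln(0.80), so α = -0.223144 / -0.473851 ≈ 0.471.

α ≈ 0.471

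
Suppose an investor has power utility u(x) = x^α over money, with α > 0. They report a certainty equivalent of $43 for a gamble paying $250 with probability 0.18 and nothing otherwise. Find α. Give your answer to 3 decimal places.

EU(lottery) = 0.18·250^α + 0.82·0 = 0.18·250^α.
Setting u(43) equal to that: 43^α = 0.18·250^α ⇒ (43/250)^α = 0.18.
α = ln(0.18) / ln(43/250) = -1.714798/-1.760261 ≈ 0.974.

α ≈ 0.974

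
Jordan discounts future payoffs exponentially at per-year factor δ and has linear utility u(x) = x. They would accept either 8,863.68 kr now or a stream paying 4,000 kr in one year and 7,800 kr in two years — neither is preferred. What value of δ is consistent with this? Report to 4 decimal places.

δ ≈ 0.8400

The stream is worth 4000δ + 7800δ² today, so 4000δ + 7800δ² = 8863.68.
Rearranged: 7800δ² + 4000δ − 8863.68 = 0.
δ = (−4000 + √(4000² + 4·7800·8863.68)) / (2·7800) = (−4000 + √292546816.00) / 15600 ≈ 0.8400.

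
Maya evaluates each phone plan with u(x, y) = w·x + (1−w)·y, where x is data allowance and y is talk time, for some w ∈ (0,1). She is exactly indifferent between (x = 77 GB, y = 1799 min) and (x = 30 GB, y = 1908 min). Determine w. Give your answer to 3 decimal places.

w = 0.699

u(77,1799) = u(30,1908) means w·77 + (1−w)·1799 = w·30 + (1−w)·1908.
Collecting terms: w·47 = (1−w)·109.
Hence w = 109/(47+109) = 109/156 = 0.699.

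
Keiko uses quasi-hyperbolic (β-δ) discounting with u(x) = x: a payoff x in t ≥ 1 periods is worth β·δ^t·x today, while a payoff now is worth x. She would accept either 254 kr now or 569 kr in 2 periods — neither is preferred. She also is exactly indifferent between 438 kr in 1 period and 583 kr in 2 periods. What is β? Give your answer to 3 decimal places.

β ≈ 0.791

From the later pair, β·δ^1·438 = β·δ^2·583; dividing through, δ = 438/583 = 0.75129.
Substituting δ into 254 = β·δ^2·569: β = 254/(321.161) ≈ 0.791.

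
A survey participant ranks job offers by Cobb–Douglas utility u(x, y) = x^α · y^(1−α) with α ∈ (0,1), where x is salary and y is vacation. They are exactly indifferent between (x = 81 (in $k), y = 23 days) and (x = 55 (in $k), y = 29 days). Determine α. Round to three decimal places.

Set the two utilities equal: 81^α·23^(1−α) = 55^α·29^(1−α).
Taking logs: α·ln 81 + (1−α)·ln 23 = α·ln 55 + (1−α)·ln 29, i.e. α·0.387116 = (1−α)·0.231802.
So α/(1−α) = (0.231802)/(0.387116) = 0.598792, and α = 0.598792/1.598792 ≈ 0.375.

α ≈ 0.375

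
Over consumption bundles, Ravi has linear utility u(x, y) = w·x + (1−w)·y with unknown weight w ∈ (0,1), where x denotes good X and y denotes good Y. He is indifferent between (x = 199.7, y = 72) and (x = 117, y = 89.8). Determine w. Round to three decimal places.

w = 0.177

u(199.7,72) = u(117,89.8) means w·199.7 + (1−w)·72 = w·117 + (1−w)·89.8.
Rearranging, 82.7·w − 17.8·(1−w) = 0.
So w/(1−w) = 17.8/82.7 = 0.2152, giving w = 17.8/(82.7+17.8) = 0.177.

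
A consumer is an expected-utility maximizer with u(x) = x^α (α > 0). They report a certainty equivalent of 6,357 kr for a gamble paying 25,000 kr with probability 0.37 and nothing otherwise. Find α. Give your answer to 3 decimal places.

α ≈ 0.726

Since u(0) = 0, the lottery's EU is 0.37·25000^α.
Indifference: 6357^α = 0.37·25000^α, so (6357/25000)^α = 0.37.
Taking logs: α·ln(6357/25000) = ln(0.37), so α = -0.994252 / -1.369319 ≈ 0.726.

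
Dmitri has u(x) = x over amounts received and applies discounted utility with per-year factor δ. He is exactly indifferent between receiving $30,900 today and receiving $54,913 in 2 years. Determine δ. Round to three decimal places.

δ ≈ 0.750

The payoff in 2 years is discounted by δ^2, so u(30900) = δ^2·u(54913) and δ^2 = u(30900)/u(54913).
With u(x) = x: δ^2 = 30900/54913 = 0.56271.
So δ = 0.56271^(1/2) ≈ 0.750.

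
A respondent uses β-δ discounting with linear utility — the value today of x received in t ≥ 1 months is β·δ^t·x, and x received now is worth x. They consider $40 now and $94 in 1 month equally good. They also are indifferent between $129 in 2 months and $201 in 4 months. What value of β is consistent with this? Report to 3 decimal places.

From the later pair, β·δ^2·129 = β·δ^4·201; dividing through, δ^2 = 129/201 = 0.64179, so δ = 0.80112.
The first indifference: 40 = β·δ·94, so β = 40/(δ·94) = 40/(0.80112·94) ≈ 0.531.

β ≈ 0.531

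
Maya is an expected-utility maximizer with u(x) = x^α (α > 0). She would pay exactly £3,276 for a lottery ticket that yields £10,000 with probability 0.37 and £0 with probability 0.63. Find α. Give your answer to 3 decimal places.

The lottery's expected utility is 0.37·u(10000) + 0.63·u(0) = 0.37·10000^α (since u(0) = 0 for α > 0).
Setting u(3276) equal to that: 3276^α = 0.37·10000^α ⇒ (3276/10000)^α = 0.37.
α = ln(0.37) / ln(3276/10000) = -0.994252/-1.115962 ≈ 0.891.

α ≈ 0.891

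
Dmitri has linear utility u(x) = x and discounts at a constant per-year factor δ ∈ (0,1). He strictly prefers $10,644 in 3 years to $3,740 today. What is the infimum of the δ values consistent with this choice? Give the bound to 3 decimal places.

Under u(x) = x this choice says 3740 < δ^3·10644.
Hence δ^3 > 3740/10644 = 0.35137, and x ↦ x^(1/3) is increasing on (0,∞).
δ > (3740/10644)^(1/3) ≈ 0.706.

δ > 0.706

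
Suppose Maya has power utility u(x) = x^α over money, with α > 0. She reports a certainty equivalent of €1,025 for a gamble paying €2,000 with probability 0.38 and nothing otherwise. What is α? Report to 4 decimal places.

The lottery's expected utility is 0.38·u(2000) + 0.62·u(0) = 0.38·2000^α (since u(0) = 0 for α > 0).
Equating: 1025^α = 0.38·2000^α, i.e. 0.5125^α = 0.38.
α = ln(0.38) / ln(1025/2000) = -0.9675840/-0.6684546 ≈ 1.4475.

α ≈ 1.4475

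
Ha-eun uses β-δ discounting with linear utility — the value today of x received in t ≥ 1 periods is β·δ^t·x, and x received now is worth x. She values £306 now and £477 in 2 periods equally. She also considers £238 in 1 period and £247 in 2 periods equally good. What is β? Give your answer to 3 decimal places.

β ≈ 0.691

From the later pair, β·δ^1·238 = β·δ^2·247; dividing through, δ = 238/247 = 0.96356.
Substituting δ into 306 = β·δ^2·477: β = 306/(442.872) ≈ 0.691.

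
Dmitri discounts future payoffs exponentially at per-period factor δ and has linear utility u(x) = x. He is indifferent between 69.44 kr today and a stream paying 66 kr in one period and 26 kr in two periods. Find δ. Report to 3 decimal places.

δ ≈ 0.800

The stream is worth 66δ + 26δ² today, so 66δ + 26δ² = 69.44.
So 26δ² + 66δ − 69.44 = 0.
The positive root is δ = [−66 + √(66² + 4·26·69.44)] / (2·26) = (−66 + 107.600)/52 ≈ 0.800.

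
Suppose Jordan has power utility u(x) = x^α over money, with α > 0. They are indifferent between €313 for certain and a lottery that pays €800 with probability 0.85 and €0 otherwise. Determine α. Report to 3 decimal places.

Since u(0) = 0, the lottery's EU is 0.85·800^α.
Setting u(313) equal to that: 313^α = 0.85·800^α ⇒ (313/800)^α = 0.85.
α = ln(0.85) / ln(313/800) = -0.162519/-0.938409 ≈ 0.173.

α ≈ 0.173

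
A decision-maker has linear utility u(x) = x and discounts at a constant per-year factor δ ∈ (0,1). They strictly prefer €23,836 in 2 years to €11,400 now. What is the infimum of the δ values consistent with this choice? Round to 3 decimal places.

The preference means 11400 < δ^2·23836.
Hence δ^2 > 11400/23836 = 0.47827, and x ↦ x^(1/2) is increasing on (0,∞).
δ > (11400/23836)^(1/2) ≈ 0.692.

δ > 0.692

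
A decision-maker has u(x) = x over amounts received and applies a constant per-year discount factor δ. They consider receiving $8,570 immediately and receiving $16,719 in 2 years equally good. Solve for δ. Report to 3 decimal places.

The payoff in 2 years is discounted by δ^2, so u(8570) = δ^2·u(16719) and δ^2 = u(8570)/u(16719).
With u(x) = x: δ^2 = 8570/16719 = 0.51259.
So δ = 0.51259^(1/2) ≈ 0.716.

δ ≈ 0.716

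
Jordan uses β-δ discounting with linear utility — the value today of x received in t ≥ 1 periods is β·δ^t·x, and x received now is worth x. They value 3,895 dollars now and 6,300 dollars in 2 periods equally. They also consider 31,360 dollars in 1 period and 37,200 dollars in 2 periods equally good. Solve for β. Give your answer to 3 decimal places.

β ≈ 0.870

From the later pair, β·δ^1·31360 = β·δ^2·37200; dividing through, δ = 31360/37200 = 0.84301.
Now use the now-vs-future pair: 3895 = β·δ^2·6300 gives β = 3895/(0.71067·6300) ≈ 0.870.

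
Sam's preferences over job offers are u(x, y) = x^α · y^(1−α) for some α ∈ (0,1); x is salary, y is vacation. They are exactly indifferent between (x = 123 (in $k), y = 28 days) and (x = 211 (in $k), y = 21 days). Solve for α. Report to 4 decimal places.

The Cobb–Douglas utilities coincide, so 123^α·28^(1−α) = 211^α·21^(1−α).
Rearrange to (123/211)^α = (21/28)^(1−α) and take logs: α·-0.5396738 = (1−α)·-0.2876821.
So α/(1−α) = (-0.2876821)/(-0.5396738) = 0.5330666, and α = 0.5330666/1.5330666 ≈ 0.3477.

α ≈ 0.3477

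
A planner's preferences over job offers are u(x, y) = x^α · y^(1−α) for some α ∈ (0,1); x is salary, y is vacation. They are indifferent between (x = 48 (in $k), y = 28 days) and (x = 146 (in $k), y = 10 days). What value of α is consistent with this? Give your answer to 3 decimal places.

Indifference: 48^α · 28^(1−α) = 146^α · 10^(1−α).
Taking logs: α·ln 48 + (1−α)·ln 28 = α·ln 146 + (1−α)·ln 10, i.e. α·-1.112406 = (1−α)·-1.029619.
So α/(1−α) = (-1.029619)/(-1.112406) = 0.925578, and α = 0.925578/1.925578 ≈ 0.481.

α ≈ 0.481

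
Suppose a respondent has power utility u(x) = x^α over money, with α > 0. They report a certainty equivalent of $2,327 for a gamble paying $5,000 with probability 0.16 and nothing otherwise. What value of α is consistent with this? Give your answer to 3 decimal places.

Since u(0) = 0, the lottery's EU is 0.16·5000^α.
Setting u(2327) equal to that: 2327^α = 0.16·5000^α ⇒ (2327/5000)^α = 0.16.
Take logs: α = ln 0.16 / ln(2327/5000) ≈ 2.39598.

α ≈ 2.396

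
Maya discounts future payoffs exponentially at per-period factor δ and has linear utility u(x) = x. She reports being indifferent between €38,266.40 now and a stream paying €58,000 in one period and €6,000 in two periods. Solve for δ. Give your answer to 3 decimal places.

δ ≈ 0.620

Present value of the stream is 58000·δ + 6000·δ². Indifference gives 58000δ + 6000δ² = 38266.40.
So 6000δ² + 58000δ − 38266.40 = 0.
δ = (−58000 + √(58000² + 4·6000·38266.40)) / (2·6000) = (−58000 + √4282393600.00) / 12000 ≈ 0.620.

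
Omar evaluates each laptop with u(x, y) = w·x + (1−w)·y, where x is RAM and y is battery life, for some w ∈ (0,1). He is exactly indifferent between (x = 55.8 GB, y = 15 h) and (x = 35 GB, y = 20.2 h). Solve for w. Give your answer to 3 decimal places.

u(55.8,15) = u(35,20.2) means w·55.8 + (1−w)·15 = w·35 + (1−w)·20.2.
Rearranging, 20.8·w − 5.2·(1−w) = 0.
The marginal rate of substitution is 5.2/20.8, so w = 5.2/(20.8+5.2) = 0.200.

w = 0.200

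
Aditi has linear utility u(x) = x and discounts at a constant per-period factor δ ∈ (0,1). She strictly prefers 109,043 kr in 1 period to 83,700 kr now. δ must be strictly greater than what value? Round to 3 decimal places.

Comparing present values: 83700 < δ·109043.
Dividing through by 109043 gives δ > 0.76759.

δ > 0.768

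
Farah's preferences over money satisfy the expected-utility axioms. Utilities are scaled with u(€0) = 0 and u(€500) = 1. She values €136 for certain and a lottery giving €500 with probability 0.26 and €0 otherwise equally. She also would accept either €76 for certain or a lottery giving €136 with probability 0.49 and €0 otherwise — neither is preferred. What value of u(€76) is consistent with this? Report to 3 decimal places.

0.127

From the first indifference, u(€136) = 0.26·u(€500) + 0.74·u(€0) = 0.26·1 + 0.74·0 = 0.26.
The second indifference gives u(€76) = 0.49·u(€136) + 0.51·u(€0) = 0.49·0.26 + 0.51·0.00 = 0.1274.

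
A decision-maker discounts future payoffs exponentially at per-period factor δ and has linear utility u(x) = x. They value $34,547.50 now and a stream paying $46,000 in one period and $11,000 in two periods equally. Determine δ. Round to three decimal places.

The stream is worth 46000δ + 11000δ² today, so 46000δ + 11000δ² = 34547.50.
That is, 11000δ² + 46000δ − 34547.50 = 0, a quadratic in δ.
δ = (−46000 + √(46000² + 4·11000·34547.50)) / (2·11000) = (−46000 + √3636090000.00) / 22000 ≈ 0.650.

δ ≈ 0.650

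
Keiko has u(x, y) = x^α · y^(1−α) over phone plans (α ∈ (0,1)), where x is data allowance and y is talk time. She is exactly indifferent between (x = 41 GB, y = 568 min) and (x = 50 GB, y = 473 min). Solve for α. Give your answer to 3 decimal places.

Set the two utilities equal: 41^α·568^(1−α) = 50^α·473^(1−α).
Rearrange to (41/50)^α = (473/568)^(1−α) and take logs: α·-0.198451 = (1−α)·-0.183026.
With A = -0.198451 and B = -0.183026: α·A = (1−α)·B, so α = B/(A+B) = -0.183026/-0.381477 ≈ 0.480.

α ≈ 0.480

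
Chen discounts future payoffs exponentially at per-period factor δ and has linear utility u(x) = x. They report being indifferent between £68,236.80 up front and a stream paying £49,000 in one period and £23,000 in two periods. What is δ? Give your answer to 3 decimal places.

δ ≈ 0.960

The stream is worth 49000δ + 23000δ² today, so 49000δ + 23000δ² = 68236.80.
That is, 23000δ² + 49000δ − 68236.80 = 0, a quadratic in δ.
δ = (−49000 + √(49000² + 4·23000·68236.80)) / (2·23000) = (−49000 + √8678785600.00) / 46000 ≈ 0.960.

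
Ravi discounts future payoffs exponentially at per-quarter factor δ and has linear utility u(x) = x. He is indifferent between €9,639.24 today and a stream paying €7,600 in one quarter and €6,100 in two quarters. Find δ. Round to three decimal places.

Present value of the stream is 7600·δ + 6100·δ². Indifference gives 7600δ + 6100δ² = 9639.24.
That is, 6100δ² + 7600δ − 9639.24 = 0, a quadratic in δ.
By the quadratic formula (taking the positive root), δ = (−7600 + √292957456.00) / 12200 ≈ 0.780.

δ ≈ 0.780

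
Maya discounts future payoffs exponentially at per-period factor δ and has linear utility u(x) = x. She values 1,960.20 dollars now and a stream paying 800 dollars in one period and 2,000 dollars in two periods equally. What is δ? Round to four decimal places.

δ ≈ 0.8100

Equating present values: 1960.20 = 800δ + 2000δ².
Rearranged: 2000δ² + 800δ − 1960.20 = 0.
δ = (−800 + √(800² + 4·2000·1960.20)) / (2·2000) = (−800 + √16321600.00) / 4000 ≈ 0.8100.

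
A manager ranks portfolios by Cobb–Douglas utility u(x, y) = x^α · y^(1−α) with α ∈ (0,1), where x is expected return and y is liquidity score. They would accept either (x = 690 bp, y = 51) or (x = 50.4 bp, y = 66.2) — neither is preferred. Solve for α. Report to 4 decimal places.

The Cobb–Douglas utilities coincide, so 690^α·51^(1−α) = 50.4^α·66.2^(1−α).
(690/50.4)^α = (66.2/51)^(1−α); take logs: α·ln(690/50.4) = (1−α)·ln(66.2/51), i.e. α·2.6167004 = (1−α)·0.2608548.
Thus α·(2.8775552) = 0.2608548, so α = 0.2608548/2.8775552 ≈ 0.0907.

α ≈ 0.0907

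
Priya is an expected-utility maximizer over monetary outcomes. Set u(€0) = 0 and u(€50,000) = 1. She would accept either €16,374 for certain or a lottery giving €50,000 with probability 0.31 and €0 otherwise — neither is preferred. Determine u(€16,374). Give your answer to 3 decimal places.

0.310

By the standard-gamble method, u(€16,374) is just the indifference probability on the best outcome: 0.31.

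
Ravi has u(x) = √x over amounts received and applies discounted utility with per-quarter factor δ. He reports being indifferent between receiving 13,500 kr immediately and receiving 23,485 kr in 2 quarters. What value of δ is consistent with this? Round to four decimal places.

The payoff in 2 quarters is discounted by δ^2, so u(13500) = δ^2·u(23485) and δ^2 = u(13500)/u(23485).
With u(x) = √x: δ^2 = √13500/√23485 = √(13500/23485) = 0.75818.
Taking the square root: δ = 0.75818^(1/2) ≈ 0.8707.

δ ≈ 0.8707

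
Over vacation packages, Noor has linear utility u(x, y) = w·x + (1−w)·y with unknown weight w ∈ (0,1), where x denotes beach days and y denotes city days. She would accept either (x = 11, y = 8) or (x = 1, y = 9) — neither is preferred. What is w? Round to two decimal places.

w = 0.09

u(11,8) = u(1,9) means w·11 + (1−w)·8 = w·1 + (1−w)·9.
w·(11−1) = (1−w)·(9−8), i.e. w·10 = (1−w)·1.
Hence w = 1/(10+1) = 1/11 = 0.09.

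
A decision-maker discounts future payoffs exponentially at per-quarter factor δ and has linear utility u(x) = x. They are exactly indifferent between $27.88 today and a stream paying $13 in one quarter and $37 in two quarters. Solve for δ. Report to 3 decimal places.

The stream is worth 13δ + 37δ² today, so 13δ + 37δ² = 27.88.
That is, 37δ² + 13δ − 27.88 = 0, a quadratic in δ.
δ = (−13 + √(13² + 4·37·27.88)) / (2·37) = (−13 + √4295.24) / 74 ≈ 0.710.

δ ≈ 0.710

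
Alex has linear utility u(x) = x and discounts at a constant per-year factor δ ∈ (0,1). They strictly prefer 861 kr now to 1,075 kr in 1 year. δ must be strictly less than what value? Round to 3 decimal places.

The preference means 861 > δ·1075.
Dividing through by 1075 gives δ < 0.80093.

δ < 0.801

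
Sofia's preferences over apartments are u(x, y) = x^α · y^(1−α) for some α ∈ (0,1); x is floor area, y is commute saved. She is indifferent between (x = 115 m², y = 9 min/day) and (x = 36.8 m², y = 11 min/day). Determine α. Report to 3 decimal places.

α ≈ 0.150

Indifference: 115^α · 9^(1−α) = 36.8^α · 11^(1−α).
Taking logs: α·ln 115 + (1−α)·ln 9 = α·ln 36.8 + (1−α)·ln 11, i.e. α·1.139434 = (1−α)·0.200671.
With A = 1.139434 and B = 0.200671: α·A = (1−α)·B, so α = B/(A+B) = 0.200671/1.340105 ≈ 0.150.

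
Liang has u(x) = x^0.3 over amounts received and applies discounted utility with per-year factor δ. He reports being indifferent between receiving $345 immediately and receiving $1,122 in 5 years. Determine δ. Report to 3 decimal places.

Indifference means u(345) = δ^5 · u(1122), so δ^5 = u(345)/u(1122).
With u(x) = x^0.3: δ^5 = 345^0.3/1122^0.3 = (345/1122)^0.3 = 0.70202.
Taking the 5th root: δ = 0.70202^(1/5) ≈ 0.932.

δ ≈ 0.932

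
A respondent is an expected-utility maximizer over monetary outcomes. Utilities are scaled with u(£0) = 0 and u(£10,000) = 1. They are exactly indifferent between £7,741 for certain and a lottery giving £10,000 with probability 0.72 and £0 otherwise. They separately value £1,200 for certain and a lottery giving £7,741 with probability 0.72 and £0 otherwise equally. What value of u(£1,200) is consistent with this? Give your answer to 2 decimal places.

First, u(£7,741) = 0.72·u(£10,000) + 0.28·u(£0) = 0.72.
Then u(£1,200) = 0.72·u(£7,741) + 0.28·u(£0) = 0.72·0.72 + 0.28·0.00 = 0.5184.

0.52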